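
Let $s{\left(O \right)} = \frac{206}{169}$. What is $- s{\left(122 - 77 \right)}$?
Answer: $- \frac{206}{169} \approx -1.2189$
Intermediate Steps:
$s{\left(O \right)} = \frac{206}{169}$ ($s{\left(O \right)} = 206 \cdot \frac{1}{169} = \frac{206}{169}$)
$- s{\left(122 - 77 \right)} = \left(-1\right) \frac{206}{169} = - \frac{206}{169}$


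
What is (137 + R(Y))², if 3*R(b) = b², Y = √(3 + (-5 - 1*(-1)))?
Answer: 168100/9 ≈ 18678.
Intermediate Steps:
Y = I (Y = √(3 + (-5 + 1)) = √(3 - 4) = √(-1) = I ≈ 1.0*I)
R(b) = b²/3
(137 + R(Y))² = (137 + I²/3)² = (137 + (⅓)*(-1))² = (137 - ⅓)² = (410/3)² = 168100/9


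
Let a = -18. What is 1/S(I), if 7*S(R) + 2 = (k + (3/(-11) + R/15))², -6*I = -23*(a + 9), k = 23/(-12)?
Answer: 3049200/7908169 ≈ 0.38558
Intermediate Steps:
k = -23/12 (k = 23*(-1/12) = -23/12 ≈ -1.9167)
I = -69/2 (I = -(-23)*(-18 + 9)/6 = -(-23)*(-9)/6 = -⅙*207 = -69/2 ≈ -34.500)
S(R) = -2/7 + (-289/132 + R/15)²/7 (S(R) = -2/7 + (-23/12 + (3/(-11) + R/15))²/7 = -2/7 + (-23/12 + (3*(-1/11) + R*(1/15)))²/7 = -2/7 + (-23/12 + (-3/11 + R/15))²/7 = -2/7 + (-289/132 + R/15)²/7)
1/S(I) = 1/(-2/7 + (-1445 + 44*(-69/2))²/3049200) = 1/(-2/7 + (-1445 - 1518)²/3049200) = 1/(-2/7 + (1/3049200)*(-2963)²) = 1/(-2/7 + (1/3049200)*8779369) = 1/(-2/7 + 8779369/3049200) = 1/(7908169/3049200) = 3049200/7908169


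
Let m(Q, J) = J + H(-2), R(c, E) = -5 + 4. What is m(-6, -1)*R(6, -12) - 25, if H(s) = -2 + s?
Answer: -20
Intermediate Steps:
R(c, E) = -1
m(Q, J) = -4 + J (m(Q, J) = J + (-2 - 2) = J - 4 = -4 + J)
m(-6, -1)*R(6, -12) - 25 = (-4 - 1)*(-1) - 25 = -5*(-1) - 25 = 5 - 25 = -20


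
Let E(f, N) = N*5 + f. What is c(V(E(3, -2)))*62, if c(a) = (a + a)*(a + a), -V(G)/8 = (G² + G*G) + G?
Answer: 131436032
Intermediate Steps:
E(f, N) = f + 5*N (E(f, N) = 5*N + f = f + 5*N)
V(G) = -16*G² - 8*G (V(G) = -8*((G² + G*G) + G) = -8*((G² + G²) + G) = -8*(2*G² + G) = -8*(G + 2*G²) = -16*G² - 8*G)
c(a) = 4*a² (c(a) = (2*a)*(2*a) = 4*a²)
c(V(E(3, -2)))*62 = (4*(-8*(3 + 5*(-2))*(1 + 2*(3 + 5*(-2))))²)*62 = (4*(-8*(3 - 10)*(1 + 2*(3 - 10)))²)*62 = (4*(-8*(-7)*(1 + 2*(-7)))²)*62 = (4*(-8*(-7)*(1 - 14))²)*62 = (4*(-8*(-7)*(-13))²)*62 = (4*(-728)²)*62 = (4*529984)*62 = 2119936*62 = 131436032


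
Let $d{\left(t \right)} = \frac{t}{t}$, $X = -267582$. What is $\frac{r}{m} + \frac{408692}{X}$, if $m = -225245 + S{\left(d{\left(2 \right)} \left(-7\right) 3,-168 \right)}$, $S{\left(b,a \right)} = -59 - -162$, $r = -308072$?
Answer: $- \frac{2394803090}{15060986661} \approx -0.15901$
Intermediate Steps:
$d{\left(t \right)} = 1$
$S{\left(b,a \right)} = 103$ ($S{\left(b,a \right)} = -59 + 162 = 103$)
$m = -225142$ ($m = -225245 + 103 = -225142$)
$\frac{r}{m} + \frac{408692}{X} = - \frac{308072}{-225142} + \frac{408692}{-267582} = \left(-308072\right) \left(- \frac{1}{225142}\right) + 408692 \left(- \frac{1}{267582}\right) = \frac{154036}{112571} - \frac{204346}{133791} = - \frac{2394803090}{15060986661}$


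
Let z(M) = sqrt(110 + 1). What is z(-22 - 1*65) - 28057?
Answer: -28057 + sqrt(111) ≈ -28046.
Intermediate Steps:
z(M) = sqrt(111)
z(-22 - 1*65) - 28057 = sqrt(111) - 28057 = -28057 + sqrt(111)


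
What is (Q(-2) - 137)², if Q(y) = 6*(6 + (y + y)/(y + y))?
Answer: 9025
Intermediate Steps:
Q(y) = 42 (Q(y) = 6*(6 + (2*y)/((2*y))) = 6*(6 + (2*y)*(1/(2*y))) = 6*(6 + 1) = 6*7 = 42)
(Q(-2) - 137)² = (42 - 137)² = (-95)² = 9025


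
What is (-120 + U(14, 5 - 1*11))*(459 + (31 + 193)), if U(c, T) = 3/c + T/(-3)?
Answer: -1126267/14 ≈ -80448.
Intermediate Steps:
U(c, T) = 3/c - T/3 (U(c, T) = 3/c + T*(-⅓) = 3/c - T/3)
(-120 + U(14, 5 - 1*11))*(459 + (31 + 193)) = (-120 + (3/14 - (5 - 1*11)/3))*(459 + (31 + 193)) = (-120 + (3*(1/14) - (5 - 11)/3))*(459 + 224) = (-120 + (3/14 - ⅓*(-6)))*683 = (-120 + (3/14 + 2))*683 = (-120 + 31/14)*683 = -1649/14*683 = -1126267/14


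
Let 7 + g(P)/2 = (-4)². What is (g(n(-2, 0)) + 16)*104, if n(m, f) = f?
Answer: 3536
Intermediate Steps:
g(P) = 18 (g(P) = -14 + 2*(-4)² = -14 + 2*16 = -14 + 32 = 18)
(g(n(-2, 0)) + 16)*104 = (18 + 16)*104 = 34*104 = 3536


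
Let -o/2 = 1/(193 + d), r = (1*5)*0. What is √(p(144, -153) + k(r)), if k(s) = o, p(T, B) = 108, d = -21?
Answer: √798682/86 ≈ 10.392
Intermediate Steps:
r = 0 (r = 5*0 = 0)
o = -1/86 (o = -2/(193 - 21) = -2/172 = -2*1/172 = -1/86 ≈ -0.011628)
k(s) = -1/86
√(p(144, -153) + k(r)) = √(108 - 1/86) = √(9287/86) = √798682/86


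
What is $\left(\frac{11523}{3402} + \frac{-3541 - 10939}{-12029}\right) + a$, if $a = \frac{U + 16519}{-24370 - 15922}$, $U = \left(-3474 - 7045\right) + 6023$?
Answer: $\frac{168516436475}{39258469908} \approx 4.2925$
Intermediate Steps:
$U = -4496$ ($U = -10519 + 6023 = -4496$)
$a = - \frac{12023}{40292}$ ($a = \frac{-4496 + 16519}{-24370 - 15922} = \frac{12023}{-40292} = 12023 \left(- \frac{1}{40292}\right) = - \frac{12023}{40292} \approx -0.2984$)
$\left(\frac{11523}{3402} + \frac{-3541 - 10939}{-12029}\right) + a = \left(\frac{11523}{3402} + \frac{-3541 - 10939}{-12029}\right) - \frac{12023}{40292} = \left(11523 \cdot \frac{1}{3402} + \left(-3541 - 10939\right) \left(- \frac{1}{12029}\right)\right) - \frac{12023}{40292} = \left(\frac{3841}{1134} - - \frac{14480}{12029}\right) - \frac{12023}{40292} = \left(\frac{3841}{1134} + \frac{14480}{12029}\right) - \frac{12023}{40292} = \frac{62623709}{13640886} - \frac{12023}{40292} = \frac{168516436475}{39258469908}$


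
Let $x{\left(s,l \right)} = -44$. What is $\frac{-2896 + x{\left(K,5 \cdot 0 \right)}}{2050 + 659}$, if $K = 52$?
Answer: $- \frac{140}{129} \approx -1.0853$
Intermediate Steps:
$\frac{-2896 + x{\left(K,5 \cdot 0 \right)}}{2050 + 659} = \frac{-2896 - 44}{2050 + 659} = - \frac{2940}{2709} = \left(-2940\right) \frac{1}{2709} = - \frac{140}{129}$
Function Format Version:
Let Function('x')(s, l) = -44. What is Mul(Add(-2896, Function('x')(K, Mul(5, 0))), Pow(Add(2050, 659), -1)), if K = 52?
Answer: Rational(-140, 129) ≈ -1.0853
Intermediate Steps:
Mul(Add(-2896, Function('x')(K, Mul(5, 0))), Pow(Add(2050, 659), -1)) = Mul(Add(-2896, -44), Pow(Add(2050, 659), -1)) = Mul(-2940, Pow(2709, -1)) = Mul(-2940, Rational(1, 2709)) = Rational(-140, 129)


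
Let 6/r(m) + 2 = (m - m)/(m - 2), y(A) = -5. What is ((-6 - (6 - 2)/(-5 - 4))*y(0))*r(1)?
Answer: -250/3 ≈ -83.333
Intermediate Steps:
r(m) = -3 (r(m) = 6/(-2 + (m - m)/(m - 2)) = 6/(-2 + 0/(-2 + m)) = 6/(-2 + 0) = 6/(-2) = 6*(-½) = -3)
((-6 - (6 - 2)/(-5 - 4))*y(0))*r(1) = ((-6 - (6 - 2)/(-5 - 4))*(-5))*(-3) = ((-6 - 4/(-9))*(-5))*(-3) = ((-6 - 4*(-1)/9)*(-5))*(-3) = ((-6 - 1*(-4/9))*(-5))*(-3) = ((-6 + 4/9)*(-5))*(-3) = -50/9*(-5)*(-3) = (250/9)*(-3) = -250/3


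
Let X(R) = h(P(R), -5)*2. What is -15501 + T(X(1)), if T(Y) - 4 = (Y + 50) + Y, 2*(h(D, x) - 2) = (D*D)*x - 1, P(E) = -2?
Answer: -15481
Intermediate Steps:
h(D, x) = 3/2 + x*D²/2 (h(D, x) = 2 + ((D*D)*x - 1)/2 = 2 + (D²*x - 1)/2 = 2 + (x*D² - 1)/2 = 2 + (-1 + x*D²)/2 = 2 + (-½ + x*D²/2) = 3/2 + x*D²/2)
X(R) = -17 (X(R) = (3/2 + (½)*(-5)*(-2)²)*2 = (3/2 + (½)*(-5)*4)*2 = (3/2 - 10)*2 = -17/2*2 = -17)
T(Y) = 54 + 2*Y (T(Y) = 4 + ((Y + 50) + Y) = 4 + ((50 + Y) + Y) = 4 + (50 + 2*Y) = 54 + 2*Y)
-15501 + T(X(1)) = -15501 + (54 + 2*(-17)) = -15501 + (54 - 34) = -15501 + 20 = -15481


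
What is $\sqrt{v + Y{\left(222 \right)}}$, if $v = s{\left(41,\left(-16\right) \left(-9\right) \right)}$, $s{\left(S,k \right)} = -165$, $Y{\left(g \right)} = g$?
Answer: $\sqrt{57} \approx 7.5498$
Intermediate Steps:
$v = -165$
$\sqrt{v + Y{\left(222 \right)}} = \sqrt{-165 + 222} = \sqrt{57}$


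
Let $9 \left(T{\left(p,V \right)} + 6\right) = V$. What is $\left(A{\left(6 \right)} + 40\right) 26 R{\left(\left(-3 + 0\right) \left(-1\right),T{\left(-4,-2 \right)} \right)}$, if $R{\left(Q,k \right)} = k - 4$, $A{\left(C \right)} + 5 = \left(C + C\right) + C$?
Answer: $- \frac{126776}{9} \approx -14086.0$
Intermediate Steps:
$T{\left(p,V \right)} = -6 + \frac{V}{9}$
$A{\left(C \right)} = -5 + 3 C$ ($A{\left(C \right)} = -5 + \left(\left(C + C\right) + C\right) = -5 + \left(2 C + C\right) = -5 + 3 C$)
$R{\left(Q,k \right)} = -4 + k$
$\left(A{\left(6 \right)} + 40\right) 26 R{\left(\left(-3 + 0\right) \left(-1\right),T{\left(-4,-2 \right)} \right)} = \left(\left(-5 + 3 \cdot 6\right) + 40\right) 26 \left(-4 + \left(-6 + \frac{1}{9} \left(-2\right)\right)\right) = \left(\left(-5 + 18\right) + 40\right) 26 \left(-4 - \frac{56}{9}\right) = \left(13 + 40\right) 26 \left(-4 - \frac{56}{9}\right) = 53 \cdot 26 \left(- \frac{92}{9}\right) = 53 \left(- \frac{2392}{9}\right) = - \frac{126776}{9}$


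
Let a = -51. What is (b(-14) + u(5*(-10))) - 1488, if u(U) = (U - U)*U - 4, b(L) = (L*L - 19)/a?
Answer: -25423/17 ≈ -1495.5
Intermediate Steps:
b(L) = 19/51 - L**2/51 (b(L) = (L*L - 19)/(-51) = (L**2 - 19)*(-1/51) = (-19 + L**2)*(-1/51) = 19/51 - L**2/51)
u(U) = -4 (u(U) = 0*U - 4 = 0 - 4 = -4)
(b(-14) + u(5*(-10))) - 1488 = ((19/51 - 1/51*(-14)**2) - 4) - 1488 = ((19/51 - 1/51*196) - 4) - 1488 = ((19/51 - 196/51) - 4) - 1488 = (-59/17 - 4) - 1488 = -127/17 - 1488 = -25423/17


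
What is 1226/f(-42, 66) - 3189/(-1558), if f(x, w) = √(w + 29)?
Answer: 3189/1558 + 1226*√95/95 ≈ 127.83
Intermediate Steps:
f(x, w) = √(29 + w)
1226/f(-42, 66) - 3189/(-1558) = 1226/(√(29 + 66)) - 3189/(-1558) = 1226/(√95) - 3189*(-1/1558) = 1226*(√95/95) + 3189/1558 = 1226*√95/95 + 3189/1558 = 3189/1558 + 1226*√95/95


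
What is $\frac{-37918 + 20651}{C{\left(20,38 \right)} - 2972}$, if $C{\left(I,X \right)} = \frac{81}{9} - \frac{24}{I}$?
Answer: $\frac{86335}{14821} \approx 5.8252$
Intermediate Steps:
$C{\left(I,X \right)} = 9 - \frac{24}{I}$ ($C{\left(I,X \right)} = 81 \cdot \frac{1}{9} - \frac{24}{I} = 9 - \frac{24}{I}$)
$\frac{-37918 + 20651}{C{\left(20,38 \right)} - 2972} = \frac{-37918 + 20651}{\left(9 - \frac{24}{20}\right) - 2972} = - \frac{17267}{\left(9 - \frac{6}{5}\right) - 2972} = - \frac{17267}{\frac{39}{5} - 2972} = - \frac{17267}{- \frac{14821}{5}} = \left(-17267\right) \left(- \frac{5}{14821}\right) = \frac{86335}{14821}$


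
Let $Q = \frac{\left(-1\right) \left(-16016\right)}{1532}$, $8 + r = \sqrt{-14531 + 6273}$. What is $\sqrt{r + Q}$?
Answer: $\frac{\sqrt{360020 + 146689 i \sqrt{8258}}}{383} \approx 6.8323 + 6.6503 i$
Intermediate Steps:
$r = -8 + i \sqrt{8258}$ ($r = -8 + \sqrt{-14531 + 6273} = -8 + \sqrt{-8258} = -8 + i \sqrt{8258} \approx -8.0 + 90.874 i$)
$Q = \frac{4004}{383}$ ($Q = 16016 \cdot \frac{1}{1532} = \frac{4004}{383} \approx 10.454$)
$\sqrt{r + Q} = \sqrt{\left(-8 + i \sqrt{8258}\right) + \frac{4004}{383}} = \sqrt{\frac{940}{383} + i \sqrt{8258}}$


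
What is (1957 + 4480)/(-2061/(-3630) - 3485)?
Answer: -7788770/4216163 ≈ -1.8474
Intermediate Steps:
(1957 + 4480)/(-2061/(-3630) - 3485) = 6437/(-2061*(-1/3630) - 3485) = 6437/(687/1210 - 3485) = 6437/(-4216163/1210) = 6437*(-1210/4216163) = -7788770/4216163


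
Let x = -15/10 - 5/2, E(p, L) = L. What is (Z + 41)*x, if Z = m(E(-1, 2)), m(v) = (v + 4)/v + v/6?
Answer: -532/3 ≈ -177.33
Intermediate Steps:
m(v) = v/6 + (4 + v)/v (m(v) = (4 + v)/v + v*(1/6) = (4 + v)/v + v/6 = v/6 + (4 + v)/v)
Z = 10/3 (Z = 1 + 4/2 + (1/6)*2 = 1 + 4*(1/2) + 1/3 = 1 + 2 + 1/3 = 10/3 ≈ 3.3333)
x = -4 (x = -15*1/10 - 5*1/2 = -3/2 - 5/2 = -4)
(Z + 41)*x = (10/3 + 41)*(-4) = (133/3)*(-4) = -532/3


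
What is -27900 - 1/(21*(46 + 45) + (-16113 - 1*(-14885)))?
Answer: -19055701/683 ≈ -27900.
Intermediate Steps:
-27900 - 1/(21*(46 + 45) + (-16113 - 1*(-14885))) = -27900 - 1/(21*91 + (-16113 + 14885)) = -27900 - 1/(1911 - 1228) = -27900 - 1/683 = -19055701/683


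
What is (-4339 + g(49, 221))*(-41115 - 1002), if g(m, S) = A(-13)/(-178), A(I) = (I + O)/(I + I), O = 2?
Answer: 845747391651/4628 ≈ 1.8275e+8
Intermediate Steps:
A(I) = (2 + I)/(2*I) (A(I) = (I + 2)/(I + I) = (2 + I)/((2*I)) = (2 + I)*(1/(2*I)) = (2 + I)/(2*I))
g(m, S) = -11/4628 (g(m, S) = ((½)*(2 - 13)/(-13))/(-178) = ((½)*(-1/13)*(-11))*(-1/178) = (11/26)*(-1/178) = -11/4628)
(-4339 + g(49, 221))*(-41115 - 1002) = (-4339 - 11/4628)*(-41115 - 1002) = -20080903/4628*(-42117) = 845747391651/4628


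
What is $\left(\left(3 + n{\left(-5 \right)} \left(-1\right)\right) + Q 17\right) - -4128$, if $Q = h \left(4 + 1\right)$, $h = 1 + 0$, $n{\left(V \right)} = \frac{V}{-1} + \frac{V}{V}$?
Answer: $4210$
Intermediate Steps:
$n{\left(V \right)} = 1 - V$ ($n{\left(V \right)} = V \left(-1\right) + 1 = - V + 1 = 1 - V$)
$h = 1$
$Q = 5$ ($Q = 1 \left(4 + 1\right) = 1 \cdot 5 = 5$)
$\left(\left(3 + n{\left(-5 \right)} \left(-1\right)\right) + Q 17\right) - -4128 = \left(\left(3 + \left(1 - -5\right) \left(-1\right)\right) + 5 \cdot 17\right) - -4128 = \left(\left(3 + \left(1 + 5\right) \left(-1\right)\right) + 85\right) + 4128 = \left(\left(3 + 6 \left(-1\right)\right) + 85\right) + 4128 = \left(\left(3 - 6\right) + 85\right) + 4128 = \left(-3 + 85\right) + 4128 = 82 + 4128 = 4210$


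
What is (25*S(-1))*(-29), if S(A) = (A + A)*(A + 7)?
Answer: 8700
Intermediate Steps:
S(A) = 2*A*(7 + A) (S(A) = (2*A)*(7 + A) = 2*A*(7 + A))
(25*S(-1))*(-29) = (25*(2*(-1)*(7 - 1)))*(-29) = (25*(2*(-1)*6))*(-29) = (25*(-12))*(-29) = -300*(-29) = 8700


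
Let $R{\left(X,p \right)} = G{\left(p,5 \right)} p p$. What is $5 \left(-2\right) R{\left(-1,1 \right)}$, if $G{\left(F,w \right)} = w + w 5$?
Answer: $-300$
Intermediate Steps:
$G{\left(F,w \right)} = 6 w$ ($G{\left(F,w \right)} = w + 5 w = 6 w$)
$R{\left(X,p \right)} = 30 p^{2}$ ($R{\left(X,p \right)} = 6 \cdot 5 p p = 30 p p = 30 p^{2}$)
$5 \left(-2\right) R{\left(-1,1 \right)} = 5 \left(-2\right) 30 \cdot 1^{2} = - 10 \cdot 30 \cdot 1 = \left(-10\right) 30 = -300$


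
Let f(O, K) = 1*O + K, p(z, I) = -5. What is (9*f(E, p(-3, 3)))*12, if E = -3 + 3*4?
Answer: 432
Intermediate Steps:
E = 9 (E = -3 + 12 = 9)
f(O, K) = K + O (f(O, K) = O + K = K + O)
(9*f(E, p(-3, 3)))*12 = (9*(-5 + 9))*12 = (9*4)*12 = 36*12 = 432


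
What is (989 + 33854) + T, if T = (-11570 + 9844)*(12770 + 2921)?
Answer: -27047823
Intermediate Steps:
T = -27082666 (T = -1726*15691 = -27082666)
(989 + 33854) + T = (989 + 33854) - 27082666 = 34843 - 27082666 = -27047823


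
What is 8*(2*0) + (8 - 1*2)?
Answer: 6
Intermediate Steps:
8*(2*0) + (8 - 1*2) = 8*0 + (8 - 2) = 0 + 6 = 6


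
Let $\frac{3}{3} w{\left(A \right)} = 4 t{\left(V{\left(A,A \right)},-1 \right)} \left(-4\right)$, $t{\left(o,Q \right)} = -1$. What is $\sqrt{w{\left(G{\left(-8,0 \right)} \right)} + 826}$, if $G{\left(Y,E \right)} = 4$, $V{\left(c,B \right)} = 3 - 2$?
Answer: $\sqrt{842} \approx 29.017$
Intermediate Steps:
$V{\left(c,B \right)} = 1$
$w{\left(A \right)} = 16$ ($w{\left(A \right)} = 4 \left(-1\right) \left(-4\right) = \left(-4\right) \left(-4\right) = 16$)
$\sqrt{w{\left(G{\left(-8,0 \right)} \right)} + 826} = \sqrt{16 + 826} = \sqrt{842}$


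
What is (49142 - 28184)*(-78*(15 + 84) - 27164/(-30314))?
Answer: -2452689003576/15157 ≈ -1.6182e+8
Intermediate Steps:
(49142 - 28184)*(-78*(15 + 84) - 27164/(-30314)) = 20958*(-78*99 - 27164*(-1/30314)) = 20958*(-7722 + 13582/15157) = 20958*(-117028772/15157) = -2452689003576/15157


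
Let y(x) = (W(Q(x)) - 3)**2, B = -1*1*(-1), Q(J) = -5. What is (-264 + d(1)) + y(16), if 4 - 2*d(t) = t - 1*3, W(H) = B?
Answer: -257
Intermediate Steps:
B = 1 (B = -1*(-1) = 1)
W(H) = 1
d(t) = 7/2 - t/2 (d(t) = 2 - (t - 1*3)/2 = 2 - (t - 3)/2 = 2 - (-3 + t)/2 = 2 + (3/2 - t/2) = 7/2 - t/2)
y(x) = 4 (y(x) = (1 - 3)**2 = (-2)**2 = 4)
(-264 + d(1)) + y(16) = (-264 + (7/2 - 1/2*1)) + 4 = (-264 + (7/2 - 1/2)) + 4 = (-264 + 3) + 4 = -261 + 4 = -257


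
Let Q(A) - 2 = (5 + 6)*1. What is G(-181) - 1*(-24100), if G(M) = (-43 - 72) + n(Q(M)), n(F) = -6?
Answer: 23979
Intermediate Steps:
Q(A) = 13 (Q(A) = 2 + (5 + 6)*1 = 2 + 11*1 = 2 + 11 = 13)
G(M) = -121 (G(M) = (-43 - 72) - 6 = -115 - 6 = -121)
G(-181) - 1*(-24100) = -121 - 1*(-24100) = -121 + 24100 = 23979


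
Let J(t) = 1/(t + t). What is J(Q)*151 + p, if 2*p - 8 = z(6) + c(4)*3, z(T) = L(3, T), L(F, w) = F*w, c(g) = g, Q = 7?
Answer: 417/14 ≈ 29.786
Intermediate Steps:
z(T) = 3*T
p = 19 (p = 4 + (3*6 + 4*3)/2 = 4 + (18 + 12)/2 = 4 + (½)*30 = 4 + 15 = 19)
J(t) = 1/(2*t)
J(Q)*151 + p = ((½)/7)*151 + 19 = ((½)*(⅐))*151 + 19 = (1/14)*151 + 19 = 151/14 + 19 = 417/14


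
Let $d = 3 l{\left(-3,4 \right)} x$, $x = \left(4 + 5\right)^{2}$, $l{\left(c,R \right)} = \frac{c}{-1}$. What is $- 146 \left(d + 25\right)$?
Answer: $-110084$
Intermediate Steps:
$l{\left(c,R \right)} = - c$ ($l{\left(c,R \right)} = c \left(-1\right) = - c$)
$x = 81$ ($x = 9^{2} = 81$)
$d = 729$ ($d = 3 \left(\left(-1\right) \left(-3\right)\right) 81 = 3 \cdot 3 \cdot 81 = 9 \cdot 81 = 729$)
$- 146 \left(d + 25\right) = - 146 \left(729 + 25\right) = \left(-146\right) 754 = -110084$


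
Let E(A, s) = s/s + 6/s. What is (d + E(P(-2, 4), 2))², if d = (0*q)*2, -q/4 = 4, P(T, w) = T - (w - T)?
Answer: 16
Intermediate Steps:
P(T, w) = -w + 2*T (P(T, w) = T + (T - w) = -w + 2*T)
E(A, s) = 1 + 6/s
q = -16 (q = -4*4 = -16)
d = 0 (d = (0*(-16))*2 = 0*2 = 0)
(d + E(P(-2, 4), 2))² = (0 + (6 + 2)/2)² = (0 + (½)*8)² = (0 + 4)² = 4² = 16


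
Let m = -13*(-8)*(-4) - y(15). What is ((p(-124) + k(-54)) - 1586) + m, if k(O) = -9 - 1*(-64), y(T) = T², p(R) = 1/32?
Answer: -69503/32 ≈ -2172.0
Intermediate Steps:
p(R) = 1/32
k(O) = 55 (k(O) = -9 + 64 = 55)
m = -641 (m = -13*(-8)*(-4) - 1*15² = 104*(-4) - 1*225 = -416 - 225 = -641)
((p(-124) + k(-54)) - 1586) + m = ((1/32 + 55) - 1586) - 641 = (1761/32 - 1586) - 641 = -48991/32 - 641 = -69503/32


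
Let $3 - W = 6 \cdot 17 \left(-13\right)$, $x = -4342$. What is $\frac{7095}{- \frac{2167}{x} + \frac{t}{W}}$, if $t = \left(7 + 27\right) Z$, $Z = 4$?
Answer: $\frac{8188365042}{694091} \approx 11797.0$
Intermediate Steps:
$t = 136$ ($t = \left(7 + 27\right) 4 = 34 \cdot 4 = 136$)
$W = 1329$ ($W = 3 - 6 \cdot 17 \left(-13\right) = 3 - 102 \left(-13\right) = 3 - -1326 = 3 + 1326 = 1329$)
$\frac{7095}{- \frac{2167}{x} + \frac{t}{W}} = \frac{7095}{- \frac{2167}{-4342} + \frac{136}{1329}} = \frac{7095}{\left(-2167\right) \left(- \frac{1}{4342}\right) + 136 \cdot \frac{1}{1329}} = \frac{7095}{\frac{2167}{4342} + \frac{136}{1329}} = \frac{7095}{\frac{3470455}{5770518}} = 7095 \cdot \frac{5770518}{3470455} = \frac{8188365042}{694091}$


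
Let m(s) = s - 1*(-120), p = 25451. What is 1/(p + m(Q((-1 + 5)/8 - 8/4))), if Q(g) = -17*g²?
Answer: 4/102131 ≈ 3.9165e-5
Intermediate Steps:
m(s) = 120 + s (m(s) = s + 120 = 120 + s)
1/(p + m(Q((-1 + 5)/8 - 8/4))) = 1/(25451 + (120 - 17*((-1 + 5)/8 - 8/4)²)) = 1/(25451 + (120 - 17*(4*(⅛) - 8*¼)²)) = 1/(25451 + (120 - 17*(½ - 2)²)) = 1/(25451 + (120 - 17*(-3/2)²)) = 1/(25451 + (120 - 17*9/4)) = 1/(25451 + (120 - 153/4)) = 1/(25451 + 327/4) = 1/(102131/4) = 4/102131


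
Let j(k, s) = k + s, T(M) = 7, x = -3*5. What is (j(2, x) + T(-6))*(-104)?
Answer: 624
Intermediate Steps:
x = -15
(j(2, x) + T(-6))*(-104) = ((2 - 15) + 7)*(-104) = (-13 + 7)*(-104) = -6*(-104) = 624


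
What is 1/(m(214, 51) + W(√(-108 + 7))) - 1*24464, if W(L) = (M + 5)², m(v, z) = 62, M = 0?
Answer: -2128367/87 ≈ -24464.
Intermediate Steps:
W(L) = 25 (W(L) = (0 + 5)² = 5² = 25)
1/(m(214, 51) + W(√(-108 + 7))) - 1*24464 = 1/(62 + 25) - 1*24464 = 1/87 - 24464 = -2128367/87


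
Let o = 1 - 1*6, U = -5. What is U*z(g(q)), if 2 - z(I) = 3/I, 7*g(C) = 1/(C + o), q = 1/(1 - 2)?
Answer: -640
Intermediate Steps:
o = -5 (o = 1 - 6 = -5)
q = -1 (q = 1/(-1) = -1)
g(C) = 1/(7*(-5 + C)) (g(C) = 1/(7*(C - 5)) = 1/(7*(-5 + C)))
z(I) = 2 - 3/I
U*z(g(q)) = -5*(2 - 3/(1/(7*(-5 - 1)))) = -5*(2 - 3/((⅐)/(-6))) = -5*(2 - 3/((⅐)*(-⅙))) = -5*(2 - 3/(-1/42)) = -5*(2 - 3*(-42)) = -5*(2 + 126) = -5*128 = -640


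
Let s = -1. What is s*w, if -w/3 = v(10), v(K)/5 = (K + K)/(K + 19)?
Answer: 300/29 ≈ 10.345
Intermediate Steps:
v(K) = 10*K/(19 + K) (v(K) = 5*((K + K)/(K + 19)) = 5*((2*K)/(19 + K)) = 5*(2*K/(19 + K)) = 10*K/(19 + K))
w = -300/29 (w = -30*10/(19 + 10) = -30*10/29 = -3*100/29 = -300/29 ≈ -10.345)
s*w = -1*(-300/29) = 300/29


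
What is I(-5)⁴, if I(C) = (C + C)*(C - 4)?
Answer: 65610000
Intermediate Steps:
I(C) = 2*C*(-4 + C) (I(C) = (2*C)*(-4 + C) = 2*C*(-4 + C))
I(-5)⁴ = (2*(-5)*(-4 - 5))⁴ = (2*(-5)*(-9))⁴ = 90⁴ = 65610000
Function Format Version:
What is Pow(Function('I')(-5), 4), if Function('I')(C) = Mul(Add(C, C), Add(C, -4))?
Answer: 65610000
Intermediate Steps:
Function('I')(C) = Mul(2, C, Add(-4, C)) (Function('I')(C) = Mul(Mul(2, C), Add(-4, C)) = Mul(2, C, Add(-4, C)))
Pow(Function('I')(-5), 4) = Pow(Mul(2, -5, Add(-4, -5)), 4) = Pow(Mul(2, -5, -9), 4) = Pow(90, 4) = 65610000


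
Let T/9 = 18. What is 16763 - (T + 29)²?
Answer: -19718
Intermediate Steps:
T = 162 (T = 9*18 = 162)
16763 - (T + 29)² = 16763 - (162 + 29)² = 16763 - 1*191² = 16763 - 1*36481 = 16763 - 36481 = -19718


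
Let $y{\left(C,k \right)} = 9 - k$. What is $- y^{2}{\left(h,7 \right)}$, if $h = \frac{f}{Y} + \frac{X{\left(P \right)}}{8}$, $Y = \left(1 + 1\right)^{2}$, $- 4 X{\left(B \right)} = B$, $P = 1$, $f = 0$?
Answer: $-4$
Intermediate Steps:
$X{\left(B \right)} = - \frac{B}{4}$
$Y = 4$ ($Y = 2^{2} = 4$)
$h = - \frac{1}{32}$ ($h = \frac{0}{4} + \frac{\left(- \frac{1}{4}\right) 1}{8} = 0 \cdot \frac{1}{4} - \frac{1}{32} = 0 - \frac{1}{32} = - \frac{1}{32} \approx -0.03125$)
$- y^{2}{\left(h,7 \right)} = - \left(9 - 7\right)^{2} = - 2^{2} = \left(-1\right) 4 = -4$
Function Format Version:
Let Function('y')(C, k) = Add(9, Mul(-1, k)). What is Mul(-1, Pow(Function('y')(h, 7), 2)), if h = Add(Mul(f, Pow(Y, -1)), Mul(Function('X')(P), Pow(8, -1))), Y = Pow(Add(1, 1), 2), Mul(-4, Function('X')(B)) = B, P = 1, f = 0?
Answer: -4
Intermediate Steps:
Function('X')(B) = Mul(Rational(-1, 4), B)
Y = 4 (Y = Pow(2, 2) = 4)
h = Rational(-1, 32) (h = Add(Mul(0, Pow(4, -1)), Mul(Mul(Rational(-1, 4), 1), Pow(8, -1))) = Add(Mul(0, Rational(1, 4)), Mul(Rational(-1, 4), Rational(1, 8))) = Add(0, Rational(-1, 32)) = Rational(-1, 32) ≈ -0.031250)
Mul(-1, Pow(Function('y')(h, 7), 2)) = Mul(-1, Pow(Add(9, Mul(-1, 7)), 2)) = Mul(-1, Pow(Add(9, -7), 2)) = Mul(-1, Pow(2, 2)) = Mul(-1, 4) = -4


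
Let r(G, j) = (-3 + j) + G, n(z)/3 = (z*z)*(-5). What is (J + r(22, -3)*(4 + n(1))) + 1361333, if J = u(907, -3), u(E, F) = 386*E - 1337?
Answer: 1709922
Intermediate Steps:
n(z) = -15*z² (n(z) = 3*((z*z)*(-5)) = 3*(z²*(-5)) = 3*(-5*z²) = -15*z²)
r(G, j) = -3 + G + j
u(E, F) = -1337 + 386*E
J = 348765 (J = -1337 + 386*907 = -1337 + 350102 = 348765)
(J + r(22, -3)*(4 + n(1))) + 1361333 = (348765 + (-3 + 22 - 3)*(4 - 15*1²)) + 1361333 = (348765 + 16*(4 - 15*1)) + 1361333 = (348765 + 16*(4 - 15)) + 1361333 = (348765 + 16*(-11)) + 1361333 = (348765 - 176) + 1361333 = 348589 + 1361333 = 1709922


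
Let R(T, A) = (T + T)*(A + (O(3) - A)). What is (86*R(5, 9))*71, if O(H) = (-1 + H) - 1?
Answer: 61060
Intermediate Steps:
O(H) = -2 + H
R(T, A) = 2*T (R(T, A) = (T + T)*(A + ((-2 + 3) - A)) = (2*T)*(A + (1 - A)) = (2*T)*1 = 2*T)
(86*R(5, 9))*71 = (86*(2*5))*71 = (86*10)*71 = 860*71 = 61060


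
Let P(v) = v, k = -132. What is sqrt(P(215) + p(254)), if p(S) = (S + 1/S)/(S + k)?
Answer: sqrt(52113580939)/15494 ≈ 14.734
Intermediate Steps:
p(S) = (S + 1/S)/(-132 + S) (p(S) = (S + 1/S)/(S - 132) = (S + 1/S)/(-132 + S))
sqrt(P(215) + p(254)) = sqrt(215 + (1 + 254**2)/(254*(-132 + 254))) = sqrt(215 + (1/254)*(1 + 64516)/122) = sqrt(215 + (1/254)*(1/122)*64517) = sqrt(215 + 64517/30988) = sqrt(6726937/30988) = sqrt(52113580939)/15494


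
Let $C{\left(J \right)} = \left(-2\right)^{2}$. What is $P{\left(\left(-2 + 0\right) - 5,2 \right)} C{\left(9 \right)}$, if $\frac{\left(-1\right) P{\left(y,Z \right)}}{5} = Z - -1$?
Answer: $-60$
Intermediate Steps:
$C{\left(J \right)} = 4$
$P{\left(y,Z \right)} = -5 - 5 Z$ ($P{\left(y,Z \right)} = - 5 \left(Z - -1\right) = - 5 \left(Z + 1\right) = - 5 \left(1 + Z\right) = -5 - 5 Z$)
$P{\left(\left(-2 + 0\right) - 5,2 \right)} C{\left(9 \right)} = \left(-5 - 10\right) 4 = \left(-15\right) 4 = -60$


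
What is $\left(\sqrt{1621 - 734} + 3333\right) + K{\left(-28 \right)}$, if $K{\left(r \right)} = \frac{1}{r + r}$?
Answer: $\frac{186647}{56} + \sqrt{887} \approx 3362.8$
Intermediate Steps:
$K{\left(r \right)} = \frac{1}{2 r}$
$\left(\sqrt{1621 - 734} + 3333\right) + K{\left(-28 \right)} = \left(\sqrt{1621 - 734} + 3333\right) + \frac{1}{2 \left(-28\right)} = \left(\sqrt{887} + 3333\right) + \frac{1}{2} \left(- \frac{1}{28}\right) = \left(3333 + \sqrt{887}\right) - \frac{1}{56} = \frac{186647}{56} + \sqrt{887}$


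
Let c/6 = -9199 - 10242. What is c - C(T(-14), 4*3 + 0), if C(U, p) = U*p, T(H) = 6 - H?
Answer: -116886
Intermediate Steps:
c = -116646 (c = 6*(-9199 - 10242) = 6*(-19441) = -116646)
c - C(T(-14), 4*3 + 0) = -116646 - (6 - 1*(-14))*(4*3 + 0) = -116646 - (6 + 14)*(12 + 0) = -116646 - 20*12 = -116646 - 1*240 = -116646 - 240 = -116886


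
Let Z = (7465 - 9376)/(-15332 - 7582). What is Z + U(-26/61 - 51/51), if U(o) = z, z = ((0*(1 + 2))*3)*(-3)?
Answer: 637/7638 ≈ 0.083399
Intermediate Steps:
Z = 637/7638 (Z = -1911/(-22914) = -1911*(-1/22914) = 637/7638 ≈ 0.083399)
z = 0 (z = ((0*3)*3)*(-3) = (0*3)*(-3) = 0*(-3) = 0)
U(o) = 0
Z + U(-26/61 - 51/51) = 637/7638 + 0 = 637/7638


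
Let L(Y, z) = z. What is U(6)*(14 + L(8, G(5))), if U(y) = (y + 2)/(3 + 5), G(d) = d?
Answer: 19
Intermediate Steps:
U(y) = ¼ + y/8 (U(y) = (2 + y)/8 = (2 + y)*(⅛) = ¼ + y/8)
U(6)*(14 + L(8, G(5))) = (¼ + (⅛)*6)*(14 + 5) = (¼ + ¾)*19 = 1*19 = 19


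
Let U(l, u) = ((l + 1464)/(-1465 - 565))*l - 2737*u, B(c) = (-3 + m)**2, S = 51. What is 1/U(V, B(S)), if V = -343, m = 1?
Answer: -290/3119991 ≈ -9.2949e-5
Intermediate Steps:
B(c) = 4 (B(c) = (-3 + 1)**2 = (-2)**2 = 4)
U(l, u) = -2737*u + l*(-732/1015 - l/2030) (U(l, u) = ((1464 + l)/(-2030))*l - 2737*u = ((1464 + l)*(-1/2030))*l - 2737*u = (-732/1015 - l/2030)*l - 2737*u = l*(-732/1015 - l/2030) - 2737*u = -2737*u + l*(-732/1015 - l/2030))
1/U(V, B(S)) = 1/(-2737*4 - 732/1015*(-343) - 1/2030*(-343)**2) = 1/(-10948 + 35868/145 - 1/2030*117649) = 1/(-10948 + 35868/145 - 16807/290) = 1/(-3119991/290) = -290/3119991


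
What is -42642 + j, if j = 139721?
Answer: 97079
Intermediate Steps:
-42642 + j = -42642 + 139721 = 97079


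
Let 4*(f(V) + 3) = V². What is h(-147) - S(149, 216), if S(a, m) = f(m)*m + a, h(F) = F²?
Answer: -2497316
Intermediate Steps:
f(V) = -3 + V²/4
S(a, m) = a + m*(-3 + m²/4) (S(a, m) = (-3 + m²/4)*m + a = m*(-3 + m²/4) + a = a + m*(-3 + m²/4))
h(-147) - S(149, 216) = (-147)² - (149 - 3*216 + (¼)*216³) = 21609 - (149 - 648 + (¼)*10077696) = 21609 - (149 - 648 + 2519424) = 21609 - 1*2518925 = 21609 - 2518925 = -2497316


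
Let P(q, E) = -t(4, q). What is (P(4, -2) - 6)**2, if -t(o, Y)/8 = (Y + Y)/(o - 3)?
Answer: 3364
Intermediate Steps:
t(o, Y) = -16*Y/(-3 + o) (t(o, Y) = -8*(Y + Y)/(o - 3) = -8*2*Y/(-3 + o) = -16*Y/(-3 + o))
P(q, E) = 16*q (P(q, E) = -(-16)*q/(-3 + 4) = -(-16)*q/1 = -(-16)*q = 16*q)
(P(4, -2) - 6)**2 = (16*4 - 6)**2 = (64 - 6)**2 = 58**2 = 3364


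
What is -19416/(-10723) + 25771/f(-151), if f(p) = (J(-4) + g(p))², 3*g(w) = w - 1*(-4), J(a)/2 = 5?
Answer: 305874169/16309683 ≈ 18.754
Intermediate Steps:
J(a) = 10 (J(a) = 2*5 = 10)
g(w) = 4/3 + w/3 (g(w) = (w - 1*(-4))/3 = (w + 4)/3 = (4 + w)/3 = 4/3 + w/3)
f(p) = (34/3 + p/3)² (f(p) = (10 + (4/3 + p/3))² = (34/3 + p/3)²)
-19416/(-10723) + 25771/f(-151) = -19416/(-10723) + 25771/(((34 - 151)²/9)) = -19416*(-1/10723) + 25771/(((⅑)*(-117)²)) = 19416/10723 + 25771/(((⅑)*13689)) = 19416/10723 + 25771/1521 = 305874169/16309683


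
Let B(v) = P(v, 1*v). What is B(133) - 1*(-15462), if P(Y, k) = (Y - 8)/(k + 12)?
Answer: 448423/29 ≈ 15463.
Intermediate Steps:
P(Y, k) = (-8 + Y)/(12 + k)
B(v) = (-8 + v)/(12 + v) (B(v) = (-8 + v)/(12 + 1*v) = (-8 + v)/(12 + v))
B(133) - 1*(-15462) = (-8 + 133)/(12 + 133) - 1*(-15462) = 125/145 + 15462 = (1/145)*125 + 15462 = 25/29 + 15462 = 448423/29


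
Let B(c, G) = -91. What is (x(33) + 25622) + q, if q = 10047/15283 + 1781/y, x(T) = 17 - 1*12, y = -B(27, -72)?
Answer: 161398011/6293 ≈ 25647.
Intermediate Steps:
y = 91 (y = -1*(-91) = 91)
x(T) = 5 (x(T) = 17 - 12 = 5)
q = 127300/6293 (q = 10047/15283 + 1781/91 = 10047*(1/15283) + 1781*(1/91) = 591/899 + 137/7 = 127300/6293 ≈ 20.229)
(x(33) + 25622) + q = (5 + 25622) + 127300/6293 = 25627 + 127300/6293 = 161398011/6293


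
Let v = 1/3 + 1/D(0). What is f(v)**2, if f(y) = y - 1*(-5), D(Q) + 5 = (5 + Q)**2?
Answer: 104329/3600 ≈ 28.980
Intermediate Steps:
D(Q) = -5 + (5 + Q)**2
v = 23/60 (v = 1/3 + 1/(-5 + (5 + 0)**2) = 1*(1/3) + 1/(-5 + 5**2) = 1/3 + 1/(-5 + 25) = 1/3 + 1/20 = 23/60 ≈ 0.38333)
f(y) = 5 + y (f(y) = y + 5 = 5 + y)
f(v)**2 = (5 + 23/60)**2 = (323/60)**2 = 104329/3600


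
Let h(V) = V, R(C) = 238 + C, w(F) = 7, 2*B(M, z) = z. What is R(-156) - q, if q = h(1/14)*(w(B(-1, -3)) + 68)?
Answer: 1073/14 ≈ 76.643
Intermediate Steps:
B(M, z) = z/2
q = 75/14 (q = (7 + 68)/14 = (1/14)*75 = 75/14 ≈ 5.3571)
R(-156) - q = (238 - 156) - 1*75/14 = 82 - 75/14 = 1073/14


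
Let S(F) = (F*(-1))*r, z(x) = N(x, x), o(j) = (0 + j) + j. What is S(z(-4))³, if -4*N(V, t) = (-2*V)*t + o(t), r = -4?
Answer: 64000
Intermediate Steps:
o(j) = 2*j (o(j) = j + j = 2*j)
N(V, t) = -t/2 + V*t/2 (N(V, t) = -((-2*V)*t + 2*t)/4 = -(-2*V*t + 2*t)/4 = -(2*t - 2*V*t)/4 = -t/2 + V*t/2)
z(x) = x*(-1 + x)/2
S(F) = 4*F (S(F) = (F*(-1))*(-4) = -F*(-4) = 4*F)
S(z(-4))³ = (4*((½)*(-4)*(-1 - 4)))³ = (4*((½)*(-4)*(-5)))³ = (4*10)³ = 40³ = 64000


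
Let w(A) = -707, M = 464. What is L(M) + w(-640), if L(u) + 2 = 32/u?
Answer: -20559/29 ≈ -708.93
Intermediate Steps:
L(u) = -2 + 32/u
L(M) + w(-640) = (-2 + 32/464) - 707 = (-2 + 32*(1/464)) - 707 = (-2 + 2/29) - 707 = -56/29 - 707 = -20559/29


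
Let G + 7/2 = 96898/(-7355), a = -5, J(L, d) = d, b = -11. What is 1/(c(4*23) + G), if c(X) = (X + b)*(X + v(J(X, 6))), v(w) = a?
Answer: 14710/103416089 ≈ 0.00014224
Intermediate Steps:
v(w) = -5
c(X) = (-11 + X)*(-5 + X) (c(X) = (X - 11)*(X - 5) = (-11 + X)*(-5 + X))
G = -245281/14710 (G = -7/2 + 96898/(-7355) = -7/2 + 96898*(-1/7355) = -7/2 - 96898/7355 = -245281/14710 ≈ -16.674)
1/(c(4*23) + G) = 1/((55 + (4*23)**2 - 64*23) - 245281/14710) = 1/((55 + 92**2 - 16*92) - 245281/14710) = 1/((55 + 8464 - 1472) - 245281/14710) = 1/(7047 - 245281/14710) = 1/(103416089/14710) = 14710/103416089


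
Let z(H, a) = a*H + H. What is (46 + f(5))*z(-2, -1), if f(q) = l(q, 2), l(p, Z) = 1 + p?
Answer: 0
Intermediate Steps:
f(q) = 1 + q
z(H, a) = H + H*a (z(H, a) = H*a + H = H + H*a)
(46 + f(5))*z(-2, -1) = (46 + (1 + 5))*(-2*(1 - 1)) = (46 + 6)*(-2*0) = 52*0 = 0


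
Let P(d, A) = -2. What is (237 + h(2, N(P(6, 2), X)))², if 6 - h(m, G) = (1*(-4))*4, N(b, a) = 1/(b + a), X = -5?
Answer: 67081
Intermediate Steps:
N(b, a) = 1/(a + b)
h(m, G) = 22 (h(m, G) = 6 - 1*(-4)*4 = 6 - (-4)*4 = 6 - 1*(-16) = 6 + 16 = 22)
(237 + h(2, N(P(6, 2), X)))² = (237 + 22)² = 259² = 67081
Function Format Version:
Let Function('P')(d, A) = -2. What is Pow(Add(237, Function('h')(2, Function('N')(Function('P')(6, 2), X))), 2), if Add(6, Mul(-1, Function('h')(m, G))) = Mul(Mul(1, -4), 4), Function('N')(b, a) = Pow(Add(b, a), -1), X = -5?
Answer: 67081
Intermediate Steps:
Function('N')(b, a) = Pow(Add(a, b), -1)
Function('h')(m, G) = 22 (Function('h')(m, G) = Add(6, Mul(-1, Mul(Mul(1, -4), 4))) = Add(6, Mul(-1, Mul(-4, 4))) = Add(6, Mul(-1, -16)) = Add(6, 16) = 22)
Pow(Add(237, Function('h')(2, Function('N')(Function('P')(6, 2), X))), 2) = Pow(Add(237, 22), 2) = Pow(259, 2) = 67081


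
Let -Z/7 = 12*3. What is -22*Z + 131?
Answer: 5675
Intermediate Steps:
Z = -252 (Z = -84*3 = -7*36 = -252)
-22*Z + 131 = -22*(-252) + 131 = 5544 + 131 = 5675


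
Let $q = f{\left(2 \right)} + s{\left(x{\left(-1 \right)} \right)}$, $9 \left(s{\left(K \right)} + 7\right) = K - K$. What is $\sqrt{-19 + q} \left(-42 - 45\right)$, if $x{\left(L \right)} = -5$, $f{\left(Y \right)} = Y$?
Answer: $- 174 i \sqrt{6} \approx - 426.21 i$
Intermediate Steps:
$s{\left(K \right)} = -7$ ($s{\left(K \right)} = -7 + \frac{K - K}{9} = -7 + \frac{1}{9} \cdot 0 = -7 + 0 = -7$)
$q = -5$ ($q = 2 - 7 = -5$)
$\sqrt{-19 + q} \left(-42 - 45\right) = \sqrt{-19 - 5} \left(-42 - 45\right) = \sqrt{-24} \left(-87\right) = 2 i \sqrt{6} \left(-87\right) = - 174 i \sqrt{6}$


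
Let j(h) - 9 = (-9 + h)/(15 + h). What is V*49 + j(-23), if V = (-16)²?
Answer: 12557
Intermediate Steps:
V = 256
j(h) = 9 + (-9 + h)/(15 + h)
V*49 + j(-23) = 256*49 + 2*(63 + 5*(-23))/(15 - 23) = 12544 + 2*(63 - 115)/(-8) = 12544 + 2*(-⅛)*(-52) = 12544 + 13 = 12557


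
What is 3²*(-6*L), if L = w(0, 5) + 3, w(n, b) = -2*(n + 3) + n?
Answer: 162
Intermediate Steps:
w(n, b) = -6 - n (w(n, b) = -2*(3 + n) + n = (-6 - 2*n) + n = -6 - n)
L = -3 (L = (-6 - 1*0) + 3 = (-6 + 0) + 3 = -6 + 3 = -3)
3²*(-6*L) = 3²*(-6*(-3)) = 9*18 = 162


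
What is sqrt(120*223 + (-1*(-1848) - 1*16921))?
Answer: sqrt(11687) ≈ 108.11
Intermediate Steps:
sqrt(120*223 + (-1*(-1848) - 1*16921)) = sqrt(26760 + (1848 - 16921)) = sqrt(26760 - 15073) = sqrt(11687)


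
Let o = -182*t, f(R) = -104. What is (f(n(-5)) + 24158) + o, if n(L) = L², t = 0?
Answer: 24054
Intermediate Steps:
o = 0 (o = -182*0 = 0)
(f(n(-5)) + 24158) + o = (-104 + 24158) + 0 = 24054 + 0 = 24054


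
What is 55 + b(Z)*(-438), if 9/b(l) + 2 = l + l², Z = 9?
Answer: 449/44 ≈ 10.205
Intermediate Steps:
b(l) = 9/(-2 + l + l²) (b(l) = 9/(-2 + (l + l²)) = 9/(-2 + l + l²))
55 + b(Z)*(-438) = 55 + (9/(-2 + 9 + 9²))*(-438) = 55 + (9/(-2 + 9 + 81))*(-438) = 55 + (9/88)*(-438) = 55 - 1971/44 = 449/44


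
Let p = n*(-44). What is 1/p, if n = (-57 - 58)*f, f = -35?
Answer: -1/177100 ≈ -5.6465e-6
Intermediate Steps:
n = 4025 (n = (-57 - 58)*(-35) = -115*(-35) = 4025)
p = -177100 (p = 4025*(-44) = -177100)
1/p = 1/(-177100) = -1/177100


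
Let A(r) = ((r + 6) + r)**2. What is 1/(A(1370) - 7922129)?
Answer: -1/381613 ≈ -2.6205e-6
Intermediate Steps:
A(r) = (6 + 2*r)**2 (A(r) = ((6 + r) + r)**2 = (6 + 2*r)**2)
1/(A(1370) - 7922129) = 1/(4*(3 + 1370)**2 - 7922129) = 1/(4*1373**2 - 7922129) = 1/(4*1885129 - 7922129) = 1/(7540516 - 7922129) = 1/(-381613) = -1/381613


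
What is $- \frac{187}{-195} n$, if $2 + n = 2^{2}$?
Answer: $\frac{374}{195} \approx 1.9179$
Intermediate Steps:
$n = 2$ ($n = -2 + 2^{2} = -2 + 4 = 2$)
$- \frac{187}{-195} n = - \frac{187}{-195} \cdot 2 = \left(-187\right) \left(- \frac{1}{195}\right) 2 = \frac{187}{195} \cdot 2 = \frac{374}{195}$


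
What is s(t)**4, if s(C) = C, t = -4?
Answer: 256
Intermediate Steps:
s(t)**4 = (-4)**4 = 256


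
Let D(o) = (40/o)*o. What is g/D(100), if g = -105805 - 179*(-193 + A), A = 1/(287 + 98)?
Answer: -27434509/15400 ≈ -1781.5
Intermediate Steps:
A = 1/385 ≈ 0.0025974
D(o) = 40
g = -27434509/385 (g = -105805 - 179*(-193 + 1/385) = -105805 - 179*(-74304)/385 = -105805 - 1*(-13300416/385) = -105805 + 13300416/385 = -27434509/385 ≈ -71259.)
g/D(100) = -27434509/385/40 = -27434509/385*1/40 = -27434509/15400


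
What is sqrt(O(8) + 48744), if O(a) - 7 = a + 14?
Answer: sqrt(48773) ≈ 220.85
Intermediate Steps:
O(a) = 21 + a (O(a) = 7 + (a + 14) = 7 + (14 + a) = 21 + a)
sqrt(O(8) + 48744) = sqrt((21 + 8) + 48744) = sqrt(29 + 48744) = sqrt(48773)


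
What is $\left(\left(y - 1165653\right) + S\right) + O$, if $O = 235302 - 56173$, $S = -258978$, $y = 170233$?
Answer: $-1075269$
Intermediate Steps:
$O = 179129$
$\left(\left(y - 1165653\right) + S\right) + O = \left(\left(170233 - 1165653\right) - 258978\right) + 179129 = \left(-995420 - 258978\right) + 179129 = -1254398 + 179129 = -1075269$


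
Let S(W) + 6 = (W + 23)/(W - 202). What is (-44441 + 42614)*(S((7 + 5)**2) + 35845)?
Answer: -130945185/2 ≈ -6.5473e+7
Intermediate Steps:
S(W) = -6 + (23 + W)/(-202 + W) (S(W) = -6 + (W + 23)/(W - 202) = -6 + (23 + W)/(-202 + W))
(-44441 + 42614)*(S((7 + 5)**2) + 35845) = (-44441 + 42614)*(5*(247 - (7 + 5)**2)/(-202 + (7 + 5)**2) + 35845) = -1827*(5*(247 - 1*12**2)/(-202 + 12**2) + 35845) = -1827*(5*(247 - 1*144)/(-202 + 144) + 35845) = -1827*(5*(247 - 144)/(-58) + 35845) = -1827*(5*(-1/58)*103 + 35845) = -1827*(-515/58 + 35845) = -1827*2078495/58 = -130945185/2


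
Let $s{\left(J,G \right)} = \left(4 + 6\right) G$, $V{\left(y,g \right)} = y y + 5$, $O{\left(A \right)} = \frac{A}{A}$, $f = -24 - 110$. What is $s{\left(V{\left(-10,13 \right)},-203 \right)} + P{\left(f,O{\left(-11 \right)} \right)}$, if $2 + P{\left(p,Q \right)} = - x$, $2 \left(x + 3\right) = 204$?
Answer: $-2131$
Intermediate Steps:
$x = 99$ ($x = -3 + \frac{1}{2} \cdot 204 = -3 + 102 = 99$)
$f = -134$ ($f = -24 - 110 = -134$)
$O{\left(A \right)} = 1$
$P{\left(p,Q \right)} = -101$ ($P{\left(p,Q \right)} = -2 - 99 = -101$)
$V{\left(y,g \right)} = 5 + y^{2}$ ($V{\left(y,g \right)} = y^{2} + 5 = 5 + y^{2}$)
$s{\left(J,G \right)} = 10 G$
$s{\left(V{\left(-10,13 \right)},-203 \right)} + P{\left(f,O{\left(-11 \right)} \right)} = 10 \left(-203\right) - 101 = -2030 - 101 = -2131$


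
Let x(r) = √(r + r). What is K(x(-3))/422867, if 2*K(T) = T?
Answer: I*√6/845734 ≈ 2.8963e-6*I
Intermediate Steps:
x(r) = √2*√r (x(r) = √(2*r) = √2*√r)
K(T) = T/2
K(x(-3))/422867 = ((√2*√(-3))/2)/422867 = ((√2*(I*√3))/2)*(1/422867) = ((I*√6)/2)*(1/422867) = (I*√6/2)*(1/422867) = I*√6/845734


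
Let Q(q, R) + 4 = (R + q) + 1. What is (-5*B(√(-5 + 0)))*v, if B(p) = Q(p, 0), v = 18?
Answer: 270 - 90*I*√5 ≈ 270.0 - 201.25*I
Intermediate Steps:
Q(q, R) = -3 + R + q (Q(q, R) = -4 + ((R + q) + 1) = -4 + (1 + R + q) = -3 + R + q)
B(p) = -3 + p (B(p) = -3 + 0 + p = -3 + p)
(-5*B(√(-5 + 0)))*v = -5*(-3 + √(-5 + 0))*18 = -5*(-3 + √(-5))*18 = -5*(-3 + I*√5)*18 = (15 - 5*I*√5)*18 = 270 - 90*I*√5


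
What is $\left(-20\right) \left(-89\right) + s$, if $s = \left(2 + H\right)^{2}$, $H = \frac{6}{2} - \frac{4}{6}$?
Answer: $\frac{16189}{9} \approx 1798.8$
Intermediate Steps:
$H = \frac{7}{3}$ ($H = 6 \cdot \frac{1}{2} - \frac{2}{3} = 3 - \frac{2}{3} = \frac{7}{3} \approx 2.3333$)
$s = \frac{169}{9}$ ($s = \left(2 + \frac{7}{3}\right)^{2} = \left(\frac{13}{3}\right)^{2} = \frac{169}{9} \approx 18.778$)
$\left(-20\right) \left(-89\right) + s = \left(-20\right) \left(-89\right) + \frac{169}{9} = 1780 + \frac{169}{9} = \frac{16189}{9}$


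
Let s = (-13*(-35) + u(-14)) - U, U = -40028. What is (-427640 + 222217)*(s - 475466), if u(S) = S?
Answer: 89358388731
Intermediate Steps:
s = 40469 (s = (-13*(-35) - 14) - 1*(-40028) = (455 - 14) + 40028 = 441 + 40028 = 40469)
(-427640 + 222217)*(s - 475466) = (-427640 + 222217)*(40469 - 475466) = -205423*(-434997) = 89358388731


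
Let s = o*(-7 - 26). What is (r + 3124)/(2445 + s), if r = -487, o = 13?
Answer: 293/224 ≈ 1.3080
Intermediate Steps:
s = -429 (s = 13*(-7 - 26) = 13*(-33) = -429)
(r + 3124)/(2445 + s) = (-487 + 3124)/(2445 - 429) = 2637/2016 = 2637*(1/2016) = 293/224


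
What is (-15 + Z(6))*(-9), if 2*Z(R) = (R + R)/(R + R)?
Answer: 261/2 ≈ 130.50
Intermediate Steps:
Z(R) = 1/2 (Z(R) = ((R + R)/(R + R))/2 = ((2*R)/((2*R)))/2 = ((2*R)*(1/(2*R)))/2 = (1/2)*1 = 1/2)
(-15 + Z(6))*(-9) = (-15 + 1/2)*(-9) = -29/2*(-9) = 261/2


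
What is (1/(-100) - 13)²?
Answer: 1692601/10000 ≈ 169.26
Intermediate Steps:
(1/(-100) - 13)² = (-1/100 - 13)² = (-1301/100)² = 1692601/10000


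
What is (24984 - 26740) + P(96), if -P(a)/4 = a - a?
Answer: -1756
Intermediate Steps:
P(a) = 0 (P(a) = -4*(a - a) = -4*0 = 0)
(24984 - 26740) + P(96) = (24984 - 26740) + 0 = -1756 + 0 = -1756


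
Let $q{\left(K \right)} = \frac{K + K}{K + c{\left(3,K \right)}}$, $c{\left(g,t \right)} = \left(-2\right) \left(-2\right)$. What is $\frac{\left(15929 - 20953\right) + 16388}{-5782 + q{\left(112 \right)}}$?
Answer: $- \frac{54926}{27937} \approx -1.9661$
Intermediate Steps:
$c{\left(g,t \right)} = 4$
$q{\left(K \right)} = \frac{2 K}{4 + K}$ ($q{\left(K \right)} = \frac{K + K}{K + 4} = \frac{2 K}{4 + K}$)
$\frac{\left(15929 - 20953\right) + 16388}{-5782 + q{\left(112 \right)}} = \frac{\left(15929 - 20953\right) + 16388}{-5782 + 2 \cdot 112 \frac{1}{4 + 112}} = \frac{-5024 + 16388}{-5782 + 2 \cdot 112 \cdot \frac{1}{116}} = \frac{11364}{-5782 + 2 \cdot 112 \cdot \frac{1}{116}} = \frac{11364}{-5782 + \frac{56}{29}} = \frac{11364}{- \frac{167622}{29}} = 11364 \left(- \frac{29}{167622}\right) = - \frac{54926}{27937}$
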